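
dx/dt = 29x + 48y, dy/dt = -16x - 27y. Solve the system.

Coefficient matrix A = [[29, 48], [-16, -27]].
Characteristic polynomial det(A - λI) = λ^2 - 2λ - 15 = 0.
Eigenvalues λ = 5, -3.
For λ=5: (A-λI) row 1 is [24, 48], so an eigenvector is (2, -1).
For λ=-3: (A-λI) row 1 is [32, 48], so an eigenvector is (3, -2).
General solution: c_1e^(5t)(2,-1) + c_2e^(-3t)(3,-2).

x(t) = 2c_1e^(5t) + 3c_2e^(-3t), y(t) = -c_1e^(5t) - 2c_2e^(-3t)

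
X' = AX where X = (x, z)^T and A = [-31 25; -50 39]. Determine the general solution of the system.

x(t) = C_1e^(4t)sin(5t) + 2C_1e^(4t)cos(5t) + 2C_2e^(4t)sin(5t) - C_2e^(4t)cos(5t), z(t) = C_1e^(4t)sin(5t) + 3C_1e^(4t)cos(5t) + 3C_2e^(4t)sin(5t) - C_2e^(4t)cos(5t)

Coefficient matrix A = [[-31, 25], [-50, 39]].
Characteristic polynomial det(A - λI) = λ^2 - 8λ + 41 = 0.
Eigenvalues λ = 4 ± 5i (complex conjugate pair).
For λ=4+5i: an eigenvector is (2,3) - i(1,1) = (2 - i, 3 - i).
A real fundamental pair from Re and Im of e^((4+5i)t)v: X_1 = e^(4t)(cos(5t)·(2,3) + sin(5t)·(1,1)), X_2 = e^(4t)(sin(5t)·(2,3) - cos(5t)·(1,1)).
General solution: C_1X_1 + C_2X_2.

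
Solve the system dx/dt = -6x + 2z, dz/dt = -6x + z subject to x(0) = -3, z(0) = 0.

x(t) = 9e^(-2t) - 12e^(-3t), z(t) = 18e^(-2t) - 18e^(-3t)

Coefficient matrix A = [[-6, 2], [-6, 1]].
Characteristic polynomial det(A - λI) = λ^2 + 5λ + 6 = 0.
Eigenvalues λ = -2, -3.
For λ=-2: (A-λI) row 1 is [-4, 2], so an eigenvector is (1, 2).
For λ=-3: (A-λI) row 1 is [-3, 2], so an eigenvector is (2, 3).
General solution: c_1e^(-2t)(1,2) + c_2e^(-3t)(2,3).
Applying x(0)=-3, z(0)=0 gives c_1=9, c_2=-6.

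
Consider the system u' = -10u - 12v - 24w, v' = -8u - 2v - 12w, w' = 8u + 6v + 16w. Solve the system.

Coefficient matrix A = [[-10, -12, -24], [-8, -2, -12], [8, 6, 16]].
det(A - λI) = 0 gives eigenvalues λ = -2, 2, 4.
For λ=-2: eigenvector (3,2,-2).
For λ=2: eigenvector (1,1,-1).
For λ=4: eigenvector (0,2,-1).
General solution: K_1e^(-2t)(3,2,-2) + K_2e^(2t)(1,1,-1) + K_3e^(4t)(0,2,-1).

u(t) = 3K_1e^(-2t) + K_2e^(2t), v(t) = 2K_1e^(-2t) + K_2e^(2t) + 2K_3e^(4t), w(t) = -2K_1e^(-2t) - K_2e^(2t) - K_3e^(4t)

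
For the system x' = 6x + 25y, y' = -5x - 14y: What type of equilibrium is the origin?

A = [[6,25],[-5,-14]]; det(A-λI) = λ^2 + 8λ + 41.
λ = -4 ± 5i: negative real part.

stable spiral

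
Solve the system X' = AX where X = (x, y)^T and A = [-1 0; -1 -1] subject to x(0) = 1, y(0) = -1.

x(t) = e^(-t), y(t) = -te^(-t) - e^(-t)

Coefficient matrix A = [[-1, 0], [-1, -1]].
Characteristic polynomial det(A - λI) = λ^2 + 2λ + 1 = 0.
Single eigenvalue λ = -1 with algebraic multiplicity 2.
Eigenvector v = (0,-1); generalized eigenvector w with (A-λI)w=v is (1,2).
General solution: e^(-t)[K_1·v + K_2·(t·v + w)].
Applying x(0)=1, y(0)=-1 gives K_1=3, K_2=1.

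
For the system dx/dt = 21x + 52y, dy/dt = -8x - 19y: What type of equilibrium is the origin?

A = [[21,52],[-8,-19]]; det(A-λI) = λ^2 - 2λ + 17.
λ = 1 ± 4i: positive real part.

unstable spiral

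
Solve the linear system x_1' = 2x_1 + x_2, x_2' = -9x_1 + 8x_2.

Coefficient matrix A = [[2, 1], [-9, 8]].
Characteristic polynomial det(A - λI) = λ^2 - 10λ + 25 = 0.
Single eigenvalue λ = 5 with algebraic multiplicity 2.
Eigenvector v = (1,3); generalized eigenvector w with (A-λI)w=v is (0,1).
General solution: e^(5t)[K_1·v + K_2·(t·v + w)].

x_1(t) = K_1e^(5t) + K_2te^(5t), x_2(t) = 3K_1e^(5t) + 3K_2te^(5t) + K_2e^(5t)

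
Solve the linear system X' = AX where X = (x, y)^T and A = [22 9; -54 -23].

Coefficient matrix A = [[22, 9], [-54, -23]].
Characteristic polynomial det(A - λI) = λ^2 + λ - 20 = 0.
Eigenvalues λ = 4, -5.
For λ=4: (A-λI) row 1 is [18, 9], so an eigenvector is (1, -2).
For λ=-5: (A-λI) row 1 is [27, 9], so an eigenvector is (-1, 3).
General solution: c_1e^(4t)(1,-2) + c_2e^(-5t)(-1,3).

x(t) = c_1e^(4t) - c_2e^(-5t), y(t) = -2c_1e^(4t) + 3c_2e^(-5t)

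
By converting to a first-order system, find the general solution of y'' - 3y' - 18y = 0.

Let x_1 = y, x_2 = y'. Then x_1' = x_2 and x_2' = 18x_1 + 3x_2.
A = [[0,1],[18,3]]; det(A-λI) = λ^2 - 3λ - 18.
Eigenvalues λ = 6, -3 with eigenvectors (1,6), (1,-3).

y(t) = K_1e^(6t) + K_2e^(-3t)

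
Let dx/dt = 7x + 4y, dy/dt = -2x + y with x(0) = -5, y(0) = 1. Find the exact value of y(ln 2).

104

A = [[7,4],[-2,1]]; eigenvalues λ = 5, 3.
Eigenvectors: (-2,1) for λ=5, (1,-1) for λ=3.
From the initial condition, c_1 = 4, c_2 = 3.
y(ln 2) = (4)(2^5)(1) + (3)(2^3)(-1) = 104.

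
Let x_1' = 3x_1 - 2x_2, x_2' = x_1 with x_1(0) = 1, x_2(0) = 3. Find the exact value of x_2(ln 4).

A = [[3,-2],[1,0]]; eigenvalues λ = 1, 2.
Eigenvectors: (-1,-1) for λ=1, (2,1) for λ=2.
From the initial condition, c_1 = -5, c_2 = -2.
x_2(ln 4) = (-5)(4^1)(-1) + (-2)(4^2)(1) = -12.

-12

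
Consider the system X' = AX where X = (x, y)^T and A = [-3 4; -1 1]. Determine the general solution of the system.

x(t) = 2c_1e^(-t) + 2c_2te^(-t) + c_2e^(-t), y(t) = c_1e^(-t) + c_2te^(-t) + c_2e^(-t)

Coefficient matrix A = [[-3, 4], [-1, 1]].
Characteristic polynomial det(A - λI) = λ^2 + 2λ + 1 = 0.
Single eigenvalue λ = -1 with algebraic multiplicity 2.
Eigenvector v = (2,1); generalized eigenvector w with (A-λI)w=v is (1,1).
General solution: e^(-t)[c_1·v + c_2·(t·v + w)].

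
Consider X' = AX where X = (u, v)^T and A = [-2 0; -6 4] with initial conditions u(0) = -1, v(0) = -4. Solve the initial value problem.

u(t) = -e^(-2t), v(t) = -3e^(4t) - e^(-2t)

Coefficient matrix A = [[-2, 0], [-6, 4]].
Characteristic polynomial det(A - λI) = λ^2 - 2λ - 8 = 0.
Eigenvalues λ = -2, 4.
For λ=-2: (A-λI) row 2 is [-6, 6], so an eigenvector is (1, 1).
For λ=4: (A-λI) row 1 is [-6, 0], so an eigenvector is (0, -1).
General solution: K_1e^(-2t)(1,1) + K_2e^(4t)(0,-1).
Applying u(0)=-1, v(0)=-4 gives K_1=-1, K_2=3.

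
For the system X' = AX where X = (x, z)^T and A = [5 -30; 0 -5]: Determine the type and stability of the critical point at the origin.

A = [[5,-30],[0,-5]]; det(A-λI) = λ^2 - 25.
λ = -5, 5: opposite signs.

saddle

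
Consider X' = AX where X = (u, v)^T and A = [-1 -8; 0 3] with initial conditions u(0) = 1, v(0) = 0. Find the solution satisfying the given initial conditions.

Coefficient matrix A = [[-1, -8], [0, 3]].
Characteristic polynomial det(A - λI) = λ^2 - 2λ - 3 = 0.
Eigenvalues λ = 3, -1.
For λ=3: (A-λI) row 1 is [-4, -8], so an eigenvector is (2, -1).
For λ=-1: (A-λI) row 1 is [0, -8], so an eigenvector is (1, 0).
General solution: C_1e^(3t)(2,-1) + C_2e^(-t)(1,0).
Applying u(0)=1, v(0)=0 gives C_1=0, C_2=1.

u(t) = e^(-t), v(t) = 0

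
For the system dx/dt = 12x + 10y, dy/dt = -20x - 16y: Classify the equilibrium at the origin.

A = [[12,10],[-20,-16]]; det(A-λI) = λ^2 + 4λ + 8.
λ = -2 ± 2i: negative real part.

stable spiral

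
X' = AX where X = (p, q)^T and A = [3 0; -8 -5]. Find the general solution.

p(t) = -K_2e^(3t), q(t) = -K_1e^(-5t) + K_2e^(3t)

Coefficient matrix A = [[3, 0], [-8, -5]].
Characteristic polynomial det(A - λI) = λ^2 + 2λ - 15 = 0.
Eigenvalues λ = -5, 3.
For λ=-5: (A-λI) row 1 is [8, 0], so an eigenvector is (0, -1).
For λ=3: (A-λI) row 2 is [-8, -8], so an eigenvector is (-1, 1).
General solution: K_1e^(-5t)(0,-1) + K_2e^(3t)(-1,1).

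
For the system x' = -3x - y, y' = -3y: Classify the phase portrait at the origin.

A = [[-3,-1],[0,-3]]; det(A-λI) = λ^2 + 6λ + 9.
repeated λ = -3 with a single eigenvector.

stable improper node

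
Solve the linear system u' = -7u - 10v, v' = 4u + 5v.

Coefficient matrix A = [[-7, -10], [4, 5]].
Characteristic polynomial det(A - λI) = λ^2 + 2λ + 5 = 0.
Eigenvalues λ = -1 ± 2i (complex conjugate pair).
For λ=-1+2i: an eigenvector is (-2,1) - i(1,-1) = (-2 - i, 1 + i).
A real fundamental pair from Re and Im of e^((-1+2i)t)v: X_1 = e^(-t)(cos(2t)·(-2,1) + sin(2t)·(1,-1)), X_2 = e^(-t)(sin(2t)·(-2,1) - cos(2t)·(1,-1)).
General solution: C_1X_1 + C_2X_2.

u(t) = C_1e^(-t)sin(2t) - 2C_1e^(-t)cos(2t) - 2C_2e^(-t)sin(2t) - C_2e^(-t)cos(2t), v(t) = -C_1e^(-t)sin(2t) + C_1e^(-t)cos(2t) + C_2e^(-t)sin(2t) + C_2e^(-t)cos(2t)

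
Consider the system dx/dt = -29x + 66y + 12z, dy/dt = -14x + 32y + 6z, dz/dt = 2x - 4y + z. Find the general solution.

x(t) = 2c_1e^(4t) + 9c_2e^(-t) - 4c_3e^(t), y(t) = c_1e^(4t) + 4c_2e^(-t) - 2c_3e^(t), z(t) = -c_2e^(-t) + c_3e^(t)

Coefficient matrix A = [[-29, 66, 12], [-14, 32, 6], [2, -4, 1]].
det(A - λI) = 0 gives eigenvalues λ = 4, -1, 1.
For λ=4: eigenvector (2,1,0).
For λ=-1: eigenvector (9,4,-1).
For λ=1: eigenvector (-4,-2,1).
General solution: c_1e^(4t)(2,1,0) + c_2e^(-t)(9,4,-1) + c_3e^(t)(-4,-2,1).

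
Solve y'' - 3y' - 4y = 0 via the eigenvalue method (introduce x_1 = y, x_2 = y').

y(t) = c_1e^(-t) + c_2e^(4t)

Let x_1 = y, x_2 = y'. Then x_1' = x_2 and x_2' = 4x_1 + 3x_2.
A = [[0,1],[4,3]]; det(A-λI) = λ^2 - 3λ - 4.
Eigenvalues λ = -1, 4 with eigenvectors (1,-1), (1,4).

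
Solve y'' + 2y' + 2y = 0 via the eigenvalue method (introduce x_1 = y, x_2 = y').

Let x_1 = y, x_2 = y'. Then x_1' = x_2 and x_2' = -2x_1 - 2x_2.
A = [[0,1],[-2,-2]]; det(A-λI) = λ^2 + 2λ + 2.
Eigenvalues λ = -1 ± i.

y(t) = K_1e^(-t)cos(t) + K_2e^(-t)sin(t)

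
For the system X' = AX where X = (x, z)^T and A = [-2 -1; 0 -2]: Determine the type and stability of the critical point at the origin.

A = [[-2,-1],[0,-2]]; det(A-λI) = λ^2 + 4λ + 4.
repeated λ = -2 with a single eigenvector.

stable improper node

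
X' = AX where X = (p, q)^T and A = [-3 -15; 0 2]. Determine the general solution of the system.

Coefficient matrix A = [[-3, -15], [0, 2]].
Characteristic polynomial det(A - λI) = λ^2 + λ - 6 = 0.
Eigenvalues λ = 2, -3.
For λ=2: (A-λI) row 1 is [-5, -15], so an eigenvector is (-3, 1).
For λ=-3: (A-λI) row 1 is [0, -15], so an eigenvector is (1, 0).
General solution: C_1e^(2t)(-3,1) + C_2e^(-3t)(1,0).

p(t) = -3C_1e^(2t) + C_2e^(-3t), q(t) = C_1e^(2t)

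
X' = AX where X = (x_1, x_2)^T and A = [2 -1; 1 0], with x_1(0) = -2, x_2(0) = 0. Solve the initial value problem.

x_1(t) = -2te^(t) - 2e^(t), x_2(t) = -2te^(t)

Coefficient matrix A = [[2, -1], [1, 0]].
Characteristic polynomial det(A - λI) = λ^2 - 2λ + 1 = 0.
Single eigenvalue λ = 1 with algebraic multiplicity 2.
Eigenvector v = (1,1); generalized eigenvector w with (A-λI)w=v is (-1,-2).
General solution: e^(t)[C_1·v + C_2·(t·v + w)].
Applying x_1(0)=-2, x_2(0)=0 gives C_1=-4, C_2=-2.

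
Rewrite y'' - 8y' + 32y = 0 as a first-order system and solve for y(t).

y(t) = c_1e^(4t)cos(4t) + c_2e^(4t)sin(4t)

Let x_1 = y, x_2 = y'. Then x_1' = x_2 and x_2' = -32x_1 + 8x_2.
A = [[0,1],[-32,8]]; det(A-λI) = λ^2 - 8λ + 32.
Eigenvalues λ = 4 ± 4i.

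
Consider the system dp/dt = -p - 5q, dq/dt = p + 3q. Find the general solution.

Coefficient matrix A = [[-1, -5], [1, 3]].
Characteristic polynomial det(A - λI) = λ^2 - 2λ + 2 = 0.
Eigenvalues λ = 1 ± i (complex conjugate pair).
For λ=1+i: an eigenvector is (2,-1) - i(1,0) = (2 - i, -1).
A real fundamental pair from Re and Im of e^((1+i)t)v: X_1 = e^(t)(cos(t)·(2,-1) + sin(t)·(1,0)), X_2 = e^(t)(sin(t)·(2,-1) - cos(t)·(1,0)).
General solution: c_1X_1 + c_2X_2.

p(t) = c_1e^(t)sin(t) + 2c_1e^(t)cos(t) + 2c_2e^(t)sin(t) - c_2e^(t)cos(t), q(t) = -c_1e^(t)cos(t) - c_2e^(t)sin(t)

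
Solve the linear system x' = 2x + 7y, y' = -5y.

x(t) = C_1e^(-5t) - C_2e^(2t), y(t) = -C_1e^(-5t)

Coefficient matrix A = [[2, 7], [0, -5]].
Characteristic polynomial det(A - λI) = λ^2 + 3λ - 10 = 0.
Eigenvalues λ = -5, 2.
For λ=-5: (A-λI) row 1 is [7, 7], so an eigenvector is (1, -1).
For λ=2: (A-λI) row 1 is [0, 7], so an eigenvector is (-1, 0).
General solution: C_1e^(-5t)(1,-1) + C_2e^(2t)(-1,0).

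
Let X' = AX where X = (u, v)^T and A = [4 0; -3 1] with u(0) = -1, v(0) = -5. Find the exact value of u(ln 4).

-256

A = [[4,0],[-3,1]]; eigenvalues λ = 4, 1.
Eigenvectors: (1,-1) for λ=4, (0,1) for λ=1.
From the initial condition, c_1 = -1, c_2 = -6.
u(ln 4) = (-1)(4^4)(1) + (-6)(4^1)(0) = -256.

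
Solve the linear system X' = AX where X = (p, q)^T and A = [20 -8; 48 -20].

Coefficient matrix A = [[20, -8], [48, -20]].
Characteristic polynomial det(A - λI) = λ^2 - 16 = 0.
Eigenvalues λ = -4, 4.
For λ=-4: (A-λI) row 1 is [24, -8], so an eigenvector is (-1, -3).
For λ=4: (A-λI) row 1 is [16, -8], so an eigenvector is (1, 2).
General solution: c_1e^(-4t)(-1,-3) + c_2e^(4t)(1,2).

p(t) = -c_1e^(-4t) + c_2e^(4t), q(t) = -3c_1e^(-4t) + 2c_2e^(4t)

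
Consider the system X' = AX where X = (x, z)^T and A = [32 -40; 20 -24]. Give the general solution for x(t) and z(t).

Coefficient matrix A = [[32, -40], [20, -24]].
Characteristic polynomial det(A - λI) = λ^2 - 8λ + 32 = 0.
Eigenvalues λ = 4 ± 4i (complex conjugate pair).
For λ=4+4i: an eigenvector is (-3,-2) - i(-1,-1) = (-3 + i, -2 + i).
A real fundamental pair from Re and Im of e^((4+4i)t)v: X_1 = e^(4t)(cos(4t)·(-3,-2) + sin(4t)·(-1,-1)), X_2 = e^(4t)(sin(4t)·(-3,-2) - cos(4t)·(-1,-1)).
General solution: K_1X_1 + K_2X_2.

x(t) = -K_1e^(4t)sin(4t) - 3K_1e^(4t)cos(4t) - 3K_2e^(4t)sin(4t) + K_2e^(4t)cos(4t), z(t) = -K_1e^(4t)sin(4t) - 2K_1e^(4t)cos(4t) - 2K_2e^(4t)sin(4t) + K_2e^(4t)cos(4t)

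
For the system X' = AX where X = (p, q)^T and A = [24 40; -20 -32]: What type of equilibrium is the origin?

stable spiral

A = [[24,40],[-20,-32]]; det(A-λI) = λ^2 + 8λ + 32.
λ = -4 ± 4i: negative real part.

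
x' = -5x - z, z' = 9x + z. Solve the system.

Coefficient matrix A = [[-5, -1], [9, 1]].
Characteristic polynomial det(A - λI) = λ^2 + 4λ + 4 = 0.
Single eigenvalue λ = -2 with algebraic multiplicity 2.
Eigenvector v = (1,-3); generalized eigenvector w with (A-λI)w=v is (-1,2).
General solution: e^(-2t)[C_1·v + C_2·(t·v + w)].

x(t) = C_1e^(-2t) + C_2te^(-2t) - C_2e^(-2t), z(t) = -3C_1e^(-2t) - 3C_2te^(-2t) + 2C_2e^(-2t)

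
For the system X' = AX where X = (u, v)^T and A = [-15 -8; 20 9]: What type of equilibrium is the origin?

stable spiral

A = [[-15,-8],[20,9]]; det(A-λI) = λ^2 + 6λ + 25.
λ = -3 ± 4i: negative real part.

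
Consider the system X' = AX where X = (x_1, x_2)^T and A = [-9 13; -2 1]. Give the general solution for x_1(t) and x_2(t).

x_1(t) = -3K_1e^(-4t)sin(t) - 2K_1e^(-4t)cos(t) - 2K_2e^(-4t)sin(t) + 3K_2e^(-4t)cos(t), x_2(t) = -K_1e^(-4t)sin(t) - K_1e^(-4t)cos(t) - K_2e^(-4t)sin(t) + K_2e^(-4t)cos(t)

Coefficient matrix A = [[-9, 13], [-2, 1]].
Characteristic polynomial det(A - λI) = λ^2 + 8λ + 17 = 0.
Eigenvalues λ = -4 ± i (complex conjugate pair).
For λ=-4+i: an eigenvector is (-2,-1) - i(-3,-1) = (-2 + 3i, -1 + i).
A real fundamental pair from Re and Im of e^((-4+i)t)v: X_1 = e^(-4t)(cos(t)·(-2,-1) + sin(t)·(-3,-1)), X_2 = e^(-4t)(sin(t)·(-2,-1) - cos(t)·(-3,-1)).
General solution: K_1X_1 + K_2X_2.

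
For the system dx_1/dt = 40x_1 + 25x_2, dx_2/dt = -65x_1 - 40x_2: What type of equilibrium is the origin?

center

A = [[40,25],[-65,-40]]; det(A-λI) = λ^2 + 25.
λ = 0 ± 5i: zero real part.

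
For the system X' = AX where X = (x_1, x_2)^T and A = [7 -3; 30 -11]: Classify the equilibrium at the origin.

A = [[7,-3],[30,-11]]; det(A-λI) = λ^2 + 4λ + 13.
λ = -2 ± 3i: negative real part.

stable spiral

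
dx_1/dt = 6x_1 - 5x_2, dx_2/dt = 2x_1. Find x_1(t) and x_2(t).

Coefficient matrix A = [[6, -5], [2, 0]].
Characteristic polynomial det(A - λI) = λ^2 - 6λ + 10 = 0.
Eigenvalues λ = 3 ± i (complex conjugate pair).
For λ=3+i: an eigenvector is (1,1) - i(-2,-1) = (1 + 2i, 1 + i).
A real fundamental pair from Re and Im of e^((3+i)t)v: X_1 = e^(3t)(cos(t)·(1,1) + sin(t)·(-2,-1)), X_2 = e^(3t)(sin(t)·(1,1) - cos(t)·(-2,-1)).
General solution: c_1X_1 + c_2X_2.

x_1(t) = -2c_1e^(3t)sin(t) + c_1e^(3t)cos(t) + c_2e^(3t)sin(t) + 2c_2e^(3t)cos(t), x_2(t) = -c_1e^(3t)sin(t) + c_1e^(3t)cos(t) + c_2e^(3t)sin(t) + c_2e^(3t)cos(t)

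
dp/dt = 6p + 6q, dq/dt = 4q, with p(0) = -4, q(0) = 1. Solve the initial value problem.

p(t) = -e^(6t) - 3e^(4t), q(t) = e^(4t)

Coefficient matrix A = [[6, 6], [0, 4]].
Characteristic polynomial det(A - λI) = λ^2 - 10λ + 24 = 0.
Eigenvalues λ = 6, 4.
For λ=6: (A-λI) row 1 is [0, 6], so an eigenvector is (-1, 0).
For λ=4: (A-λI) row 1 is [2, 6], so an eigenvector is (3, -1).
General solution: C_1e^(6t)(-1,0) + C_2e^(4t)(3,-1).
Applying p(0)=-4, q(0)=1 gives C_1=1, C_2=-1.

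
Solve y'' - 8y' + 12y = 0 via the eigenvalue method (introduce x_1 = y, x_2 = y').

y(t) = K_1e^(6t) + K_2e^(2t)

Let x_1 = y, x_2 = y'. Then x_1' = x_2 and x_2' = -12x_1 + 8x_2.
A = [[0,1],[-12,8]]; det(A-λI) = λ^2 - 8λ + 12.
Eigenvalues λ = 6, 2 with eigenvectors (1,6), (1,2).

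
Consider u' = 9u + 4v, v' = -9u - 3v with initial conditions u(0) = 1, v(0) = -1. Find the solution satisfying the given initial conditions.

u(t) = 2te^(3t) + e^(3t), v(t) = -3te^(3t) - e^(3t)

Coefficient matrix A = [[9, 4], [-9, -3]].
Characteristic polynomial det(A - λI) = λ^2 - 6λ + 9 = 0.
Single eigenvalue λ = 3 with algebraic multiplicity 2.
Eigenvector v = (2,-3); generalized eigenvector w with (A-λI)w=v is (-1,2).
General solution: e^(3t)[C_1·v + C_2·(t·v + w)].
Applying u(0)=1, v(0)=-1 gives C_1=1, C_2=1.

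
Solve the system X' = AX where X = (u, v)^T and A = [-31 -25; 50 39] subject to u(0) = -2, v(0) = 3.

Coefficient matrix A = [[-31, -25], [50, 39]].
Characteristic polynomial det(A - λI) = λ^2 - 8λ + 41 = 0.
Eigenvalues λ = 4 ± 5i (complex conjugate pair).
For λ=4+5i: an eigenvector is (2,-3) - i(1,-1) = (2 - i, -3 + i).
A real fundamental pair from Re and Im of e^((4+5i)t)v: X_1 = e^(4t)(cos(5t)·(2,-3) + sin(5t)·(1,-1)), X_2 = e^(4t)(sin(5t)·(2,-3) - cos(5t)·(1,-1)).
General solution: K_1X_1 + K_2X_2.
Applying u(0)=-2, v(0)=3 gives K_1=-1, K_2=0.

u(t) = -e^(4t)sin(5t) - 2e^(4t)cos(5t), v(t) = e^(4t)sin(5t) + 3e^(4t)cos(5t)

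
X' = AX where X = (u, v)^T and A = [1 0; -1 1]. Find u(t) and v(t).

u(t) = c_2e^(t), v(t) = -c_1e^(t) - c_2te^(t) - 3c_2e^(t)

Coefficient matrix A = [[1, 0], [-1, 1]].
Characteristic polynomial det(A - λI) = λ^2 - 2λ + 1 = 0.
Single eigenvalue λ = 1 with algebraic multiplicity 2.
Eigenvector v = (0,-1); generalized eigenvector w with (A-λI)w=v is (1,-3).
General solution: e^(t)[c_1·v + c_2·(t·v + w)].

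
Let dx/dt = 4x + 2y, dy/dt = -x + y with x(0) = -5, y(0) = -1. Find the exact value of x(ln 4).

-656

A = [[4,2],[-1,1]]; eigenvalues λ = 3, 2.
Eigenvectors: (2,-1) for λ=3, (1,-1) for λ=2.
From the initial condition, c_1 = -6, c_2 = 7.
x(ln 4) = (-6)(4^3)(2) + (7)(4^2)(1) = -656.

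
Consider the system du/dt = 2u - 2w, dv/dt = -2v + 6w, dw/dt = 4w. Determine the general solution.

Coefficient matrix A = [[2, 0, -2], [0, -2, 6], [0, 0, 4]].
det(A - λI) = 0 gives eigenvalues λ = 2, 4, -2.
For λ=2: eigenvector (1,0,0).
For λ=4: eigenvector (-1,1,1).
For λ=-2: eigenvector (0,1,0).
General solution: c_1e^(2t)(1,0,0) + c_2e^(4t)(-1,1,1) + c_3e^(-2t)(0,1,0).

u(t) = c_1e^(2t) - c_2e^(4t), v(t) = c_2e^(4t) + c_3e^(-2t), w(t) = c_2e^(4t)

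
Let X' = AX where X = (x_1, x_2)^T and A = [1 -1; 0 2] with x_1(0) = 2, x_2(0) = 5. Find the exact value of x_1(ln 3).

A = [[1,-1],[0,2]]; eigenvalues λ = 1, 2.
Eigenvectors: (1,0) for λ=1, (-1,1) for λ=2.
From the initial condition, c_1 = 7, c_2 = 5.
x_1(ln 3) = (7)(3^1)(1) + (5)(3^2)(-1) = -24.

-24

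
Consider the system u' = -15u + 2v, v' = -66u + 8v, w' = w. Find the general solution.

u(t) = C_1e^(-3t) - 2C_2e^(-4t), v(t) = 6C_1e^(-3t) - 11C_2e^(-4t), w(t) = C_3e^(t)

Coefficient matrix A = [[-15, 2, 0], [-66, 8, 0], [0, 0, 1]].
det(A - λI) = 0 gives eigenvalues λ = -3, -4, 1.
For λ=-3: eigenvector (1,6,0).
For λ=-4: eigenvector (-2,-11,0).
For λ=1: eigenvector (0,0,1).
General solution: C_1e^(-3t)(1,6,0) + C_2e^(-4t)(-2,-11,0) + C_3e^(t)(0,0,1).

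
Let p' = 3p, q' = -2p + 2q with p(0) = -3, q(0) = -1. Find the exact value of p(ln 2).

-24

A = [[3,0],[-2,2]]; eigenvalues λ = 3, 2.
Eigenvectors: (-1,2) for λ=3, (0,1) for λ=2.
From the initial condition, c_1 = 3, c_2 = -7.
p(ln 2) = (3)(2^3)(-1) + (-7)(2^2)(0) = -24.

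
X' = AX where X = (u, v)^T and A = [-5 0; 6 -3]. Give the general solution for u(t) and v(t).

u(t) = -C_2e^(-5t), v(t) = -C_1e^(-3t) + 3C_2e^(-5t)

Coefficient matrix A = [[-5, 0], [6, -3]].
Characteristic polynomial det(A - λI) = λ^2 + 8λ + 15 = 0.
Eigenvalues λ = -3, -5.
For λ=-3: (A-λI) row 1 is [-2, 0], so an eigenvector is (0, -1).
For λ=-5: (A-λI) row 2 is [6, 2], so an eigenvector is (-1, 3).
General solution: C_1e^(-3t)(0,-1) + C_2e^(-5t)(-1,3).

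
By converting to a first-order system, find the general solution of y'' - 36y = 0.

Let x_1 = y, x_2 = y'. Then x_1' = x_2 and x_2' = 36x_1.
A = [[0,1],[36,0]]; det(A-λI) = λ^2 - 36.
Eigenvalues λ = -6, 6 with eigenvectors (1,-6), (1,6).

y(t) = c_1e^(-6t) + c_2e^(6t)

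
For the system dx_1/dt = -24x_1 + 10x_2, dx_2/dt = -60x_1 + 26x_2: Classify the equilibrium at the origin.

A = [[-24,10],[-60,26]]; det(A-λI) = λ^2 - 2λ - 24.
λ = -4, 6: opposite signs.

saddle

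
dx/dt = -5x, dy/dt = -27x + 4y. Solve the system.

Coefficient matrix A = [[-5, 0], [-27, 4]].
Characteristic polynomial det(A - λI) = λ^2 + λ - 20 = 0.
Eigenvalues λ = 4, -5.
For λ=4: (A-λI) row 1 is [-9, 0], so an eigenvector is (0, -1).
For λ=-5: (A-λI) row 2 is [-27, 9], so an eigenvector is (1, 3).
General solution: K_1e^(4t)(0,-1) + K_2e^(-5t)(1,3).

x(t) = K_2e^(-5t), y(t) = -K_1e^(4t) + 3K_2e^(-5t)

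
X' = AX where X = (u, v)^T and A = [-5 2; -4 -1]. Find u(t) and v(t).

Coefficient matrix A = [[-5, 2], [-4, -1]].
Characteristic polynomial det(A - λI) = λ^2 + 6λ + 13 = 0.
Eigenvalues λ = -3 ± 2i (complex conjugate pair).
For λ=-3+2i: an eigenvector is (-1,-1) - i(0,1) = (-1, -1 - i).
A real fundamental pair from Re and Im of e^((-3+2i)t)v: X_1 = e^(-3t)(cos(2t)·(-1,-1) + sin(2t)·(0,1)), X_2 = e^(-3t)(sin(2t)·(-1,-1) - cos(2t)·(0,1)).
General solution: K_1X_1 + K_2X_2.

u(t) = -K_1e^(-3t)cos(2t) - K_2e^(-3t)sin(2t), v(t) = K_1e^(-3t)sin(2t) - K_1e^(-3t)cos(2t) - K_2e^(-3t)sin(2t) - K_2e^(-3t)cos(2t)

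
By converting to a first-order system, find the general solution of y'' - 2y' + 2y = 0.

Let x_1 = y, x_2 = y'. Then x_1' = x_2 and x_2' = -2x_1 + 2x_2.
A = [[0,1],[-2,2]]; det(A-λI) = λ^2 - 2λ + 2.
Eigenvalues λ = 1 ± i.

y(t) = K_1e^(t)cos(t) + K_2e^(t)sin(t)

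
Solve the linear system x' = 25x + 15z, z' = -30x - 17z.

x(t) = c_1e^(4t)sin(3t) - 2c_1e^(4t)cos(3t) - 2c_2e^(4t)sin(3t) - c_2e^(4t)cos(3t), z(t) = -c_1e^(4t)sin(3t) + 3c_1e^(4t)cos(3t) + 3c_2e^(4t)sin(3t) + c_2e^(4t)cos(3t)

Coefficient matrix A = [[25, 15], [-30, -17]].
Characteristic polynomial det(A - λI) = λ^2 - 8λ + 25 = 0.
Eigenvalues λ = 4 ± 3i (complex conjugate pair).
For λ=4+3i: an eigenvector is (-2,3) - i(1,-1) = (-2 - i, 3 + i).
A real fundamental pair from Re and Im of e^((4+3i)t)v: X_1 = e^(4t)(cos(3t)·(-2,3) + sin(3t)·(1,-1)), X_2 = e^(4t)(sin(3t)·(-2,3) - cos(3t)·(1,-1)).
General solution: c_1X_1 + c_2X_2.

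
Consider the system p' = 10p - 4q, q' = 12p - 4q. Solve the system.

p(t) = C_1e^(2t) + 2C_2e^(4t), q(t) = 2C_1e^(2t) + 3C_2e^(4t)

Coefficient matrix A = [[10, -4], [12, -4]].
Characteristic polynomial det(A - λI) = λ^2 - 6λ + 8 = 0.
Eigenvalues λ = 2, 4.
For λ=2: (A-λI) row 1 is [8, -4], so an eigenvector is (1, 2).
For λ=4: (A-λI) row 1 is [6, -4], so an eigenvector is (2, 3).
General solution: C_1e^(2t)(1,2) + C_2e^(4t)(2,3).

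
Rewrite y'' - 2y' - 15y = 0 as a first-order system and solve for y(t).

Let x_1 = y, x_2 = y'. Then x_1' = x_2 and x_2' = 15x_1 + 2x_2.
A = [[0,1],[15,2]]; det(A-λI) = λ^2 - 2λ - 15.
Eigenvalues λ = 5, -3 with eigenvectors (1,5), (1,-3).

y(t) = c_1e^(5t) + c_2e^(-3t)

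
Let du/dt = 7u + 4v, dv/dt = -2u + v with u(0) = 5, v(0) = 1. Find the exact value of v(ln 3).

A = [[7,4],[-2,1]]; eigenvalues λ = 5, 3.
Eigenvectors: (2,-1) for λ=5, (-1,1) for λ=3.
From the initial condition, c_1 = 6, c_2 = 7.
v(ln 3) = (6)(3^5)(-1) + (7)(3^3)(1) = -1269.

-1269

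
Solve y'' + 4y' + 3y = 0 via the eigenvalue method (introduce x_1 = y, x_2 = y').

y(t) = K_1e^(-t) + K_2e^(-3t)

Let x_1 = y, x_2 = y'. Then x_1' = x_2 and x_2' = -3x_1 - 4x_2.
A = [[0,1],[-3,-4]]; det(A-λI) = λ^2 + 4λ + 3.
Eigenvalues λ = -1, -3 with eigenvectors (1,-1), (1,-3).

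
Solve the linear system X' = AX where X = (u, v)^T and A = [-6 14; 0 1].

u(t) = C_1e^(-6t) - 2C_2e^(t), v(t) = -C_2e^(t)

Coefficient matrix A = [[-6, 14], [0, 1]].
Characteristic polynomial det(A - λI) = λ^2 + 5λ - 6 = 0.
Eigenvalues λ = -6, 1.
For λ=-6: (A-λI) row 1 is [0, 14], so an eigenvector is (1, 0).
For λ=1: (A-λI) row 1 is [-7, 14], so an eigenvector is (-2, -1).
General solution: C_1e^(-6t)(1,0) + C_2e^(t)(-2,-1).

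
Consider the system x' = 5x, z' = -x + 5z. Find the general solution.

x(t) = -K_2e^(5t), z(t) = K_1e^(5t) + K_2te^(5t) + K_2e^(5t)

Coefficient matrix A = [[5, 0], [-1, 5]].
Characteristic polynomial det(A - λI) = λ^2 - 10λ + 25 = 0.
Single eigenvalue λ = 5 with algebraic multiplicity 2.
Eigenvector v = (0,1); generalized eigenvector w with (A-λI)w=v is (-1,1).
General solution: e^(5t)[K_1·v + K_2·(t·v + w)].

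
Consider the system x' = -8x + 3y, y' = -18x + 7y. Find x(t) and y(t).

Coefficient matrix A = [[-8, 3], [-18, 7]].
Characteristic polynomial det(A - λI) = λ^2 + λ - 2 = 0.
Eigenvalues λ = -2, 1.
For λ=-2: (A-λI) row 1 is [-6, 3], so an eigenvector is (1, 2).
For λ=1: (A-λI) row 1 is [-9, 3], so an eigenvector is (-1, -3).
General solution: K_1e^(-2t)(1,2) + K_2e^(t)(-1,-3).

x(t) = K_1e^(-2t) - K_2e^(t), y(t) = 2K_1e^(-2t) - 3K_2e^(t)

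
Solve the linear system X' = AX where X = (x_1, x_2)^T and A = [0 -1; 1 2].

Coefficient matrix A = [[0, -1], [1, 2]].
Characteristic polynomial det(A - λI) = λ^2 - 2λ + 1 = 0.
Single eigenvalue λ = 1 with algebraic multiplicity 2.
Eigenvector v = (-1,1); generalized eigenvector w with (A-λI)w=v is (-2,3).
General solution: e^(t)[C_1·v + C_2·(t·v + w)].

x_1(t) = -C_1e^(t) - C_2te^(t) - 2C_2e^(t), x_2(t) = C_1e^(t) + C_2te^(t) + 3C_2e^(t)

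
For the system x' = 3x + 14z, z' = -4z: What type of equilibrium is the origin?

saddle

A = [[3,14],[0,-4]]; det(A-λI) = λ^2 + λ - 12.
λ = -4, 3: opposite signs.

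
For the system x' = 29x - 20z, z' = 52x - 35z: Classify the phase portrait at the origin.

stable spiral

A = [[29,-20],[52,-35]]; det(A-λI) = λ^2 + 6λ + 25.
λ = -3 ± 4i: negative real part.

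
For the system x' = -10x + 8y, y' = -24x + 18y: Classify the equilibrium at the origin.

unstable node

A = [[-10,8],[-24,18]]; det(A-λI) = λ^2 - 8λ + 12.
λ = 2, 6: both positive.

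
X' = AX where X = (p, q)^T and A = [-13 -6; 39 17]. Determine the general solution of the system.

Coefficient matrix A = [[-13, -6], [39, 17]].
Characteristic polynomial det(A - λI) = λ^2 - 4λ + 13 = 0.
Eigenvalues λ = 2 ± 3i (complex conjugate pair).
For λ=2+3i: an eigenvector is (-1,2) - i(1,-3) = (-1 - i, 2 + 3i).
A real fundamental pair from Re and Im of e^((2+3i)t)v: X_1 = e^(2t)(cos(3t)·(-1,2) + sin(3t)·(1,-3)), X_2 = e^(2t)(sin(3t)·(-1,2) - cos(3t)·(1,-3)).
General solution: K_1X_1 + K_2X_2.

p(t) = K_1e^(2t)sin(3t) - K_1e^(2t)cos(3t) - K_2e^(2t)sin(3t) - K_2e^(2t)cos(3t), q(t) = -3K_1e^(2t)sin(3t) + 2K_1e^(2t)cos(3t) + 2K_2e^(2t)sin(3t) + 3K_2e^(2t)cos(3t)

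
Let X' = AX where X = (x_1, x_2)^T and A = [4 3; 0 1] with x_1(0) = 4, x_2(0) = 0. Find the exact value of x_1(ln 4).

1024

A = [[4,3],[0,1]]; eigenvalues λ = 4, 1.
Eigenvectors: (-1,0) for λ=4, (1,-1) for λ=1.
From the initial condition, c_1 = -4, c_2 = 0.
x_1(ln 4) = (-4)(4^4)(-1) + (0)(4^1)(1) = 1024.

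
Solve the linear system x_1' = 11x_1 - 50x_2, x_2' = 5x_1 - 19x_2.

Coefficient matrix A = [[11, -50], [5, -19]].
Characteristic polynomial det(A - λI) = λ^2 + 8λ + 41 = 0.
Eigenvalues λ = -4 ± 5i (complex conjugate pair).
For λ=-4+5i: an eigenvector is (3,1) - i(-1,0) = (3 + i, 1).
A real fundamental pair from Re and Im of e^((-4+5i)t)v: X_1 = e^(-4t)(cos(5t)·(3,1) + sin(5t)·(-1,0)), X_2 = e^(-4t)(sin(5t)·(3,1) - cos(5t)·(-1,0)).
General solution: c_1X_1 + c_2X_2.

x_1(t) = -c_1e^(-4t)sin(5t) + 3c_1e^(-4t)cos(5t) + 3c_2e^(-4t)sin(5t) + c_2e^(-4t)cos(5t), x_2(t) = c_1e^(-4t)cos(5t) + c_2e^(-4t)sin(5t)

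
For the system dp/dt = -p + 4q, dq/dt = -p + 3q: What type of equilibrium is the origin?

A = [[-1,4],[-1,3]]; det(A-λI) = λ^2 - 2λ + 1.
repeated λ = 1 with a single eigenvector.

unstable improper node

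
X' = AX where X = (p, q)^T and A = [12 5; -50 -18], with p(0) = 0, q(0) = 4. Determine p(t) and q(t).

p(t) = 4e^(-3t)sin(5t), q(t) = -12e^(-3t)sin(5t) + 4e^(-3t)cos(5t)

Coefficient matrix A = [[12, 5], [-50, -18]].
Characteristic polynomial det(A - λI) = λ^2 + 6λ + 34 = 0.
Eigenvalues λ = -3 ± 5i (complex conjugate pair).
For λ=-3+5i: an eigenvector is (0,-1) - i(-1,3) = (0 + i, -1 - 3i).
A real fundamental pair from Re and Im of e^((-3+5i)t)v: X_1 = e^(-3t)(cos(5t)·(0,-1) + sin(5t)·(-1,3)), X_2 = e^(-3t)(sin(5t)·(0,-1) - cos(5t)·(-1,3)).
General solution: K_1X_1 + K_2X_2.
Applying p(0)=0, q(0)=4 gives K_1=-4, K_2=0.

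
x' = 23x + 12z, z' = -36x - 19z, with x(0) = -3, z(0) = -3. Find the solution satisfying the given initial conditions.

Coefficient matrix A = [[23, 12], [-36, -19]].
Characteristic polynomial det(A - λI) = λ^2 - 4λ - 5 = 0.
Eigenvalues λ = 5, -1.
For λ=5: (A-λI) row 1 is [18, 12], so an eigenvector is (2, -3).
For λ=-1: (A-λI) row 1 is [24, 12], so an eigenvector is (-1, 2).
General solution: K_1e^(5t)(2,-3) + K_2e^(-t)(-1,2).
Applying x(0)=-3, z(0)=-3 gives K_1=-9, K_2=-15.

x(t) = -18e^(5t) + 15e^(-t), z(t) = 27e^(5t) - 30e^(-t)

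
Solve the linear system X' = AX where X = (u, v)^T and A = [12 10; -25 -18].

u(t) = -K_1e^(-3t)sin(5t) + K_1e^(-3t)cos(5t) + K_2e^(-3t)sin(5t) + K_2e^(-3t)cos(5t), v(t) = K_1e^(-3t)sin(5t) - 2K_1e^(-3t)cos(5t) - 2K_2e^(-3t)sin(5t) - K_2e^(-3t)cos(5t)

Coefficient matrix A = [[12, 10], [-25, -18]].
Characteristic polynomial det(A - λI) = λ^2 + 6λ + 34 = 0.
Eigenvalues λ = -3 ± 5i (complex conjugate pair).
For λ=-3+5i: an eigenvector is (1,-2) - i(-1,1) = (1 + i, -2 - i).
A real fundamental pair from Re and Im of e^((-3+5i)t)v: X_1 = e^(-3t)(cos(5t)·(1,-2) + sin(5t)·(-1,1)), X_2 = e^(-3t)(sin(5t)·(1,-2) - cos(5t)·(-1,1)).
General solution: K_1X_1 + K_2X_2.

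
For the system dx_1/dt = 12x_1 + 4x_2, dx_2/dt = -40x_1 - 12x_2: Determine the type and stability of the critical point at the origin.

A = [[12,4],[-40,-12]]; det(A-λI) = λ^2 + 16.
λ = 0 ± 4i: zero real part.

center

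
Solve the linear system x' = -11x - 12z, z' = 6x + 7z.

x(t) = -2K_1e^(-5t) + K_2e^(t), z(t) = K_1e^(-5t) - K_2e^(t)

Coefficient matrix A = [[-11, -12], [6, 7]].
Characteristic polynomial det(A - λI) = λ^2 + 4λ - 5 = 0.
Eigenvalues λ = -5, 1.
For λ=-5: (A-λI) row 1 is [-6, -12], so an eigenvector is (-2, 1).
For λ=1: (A-λI) row 1 is [-12, -12], so an eigenvector is (1, -1).
General solution: K_1e^(-5t)(-2,1) + K_2e^(t)(1,-1).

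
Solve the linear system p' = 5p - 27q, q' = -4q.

p(t) = c_1e^(5t) + 3c_2e^(-4t), q(t) = c_2e^(-4t)

Coefficient matrix A = [[5, -27], [0, -4]].
Characteristic polynomial det(A - λI) = λ^2 - λ - 20 = 0.
Eigenvalues λ = 5, -4.
For λ=5: (A-λI) row 1 is [0, -27], so an eigenvector is (1, 0).
For λ=-4: (A-λI) row 1 is [9, -27], so an eigenvector is (3, 1).
General solution: c_1e^(5t)(1,0) + c_2e^(-4t)(3,1).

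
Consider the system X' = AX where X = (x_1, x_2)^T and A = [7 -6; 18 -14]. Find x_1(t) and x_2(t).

x_1(t) = -2K_1e^(-2t) + K_2e^(-5t), x_2(t) = -3K_1e^(-2t) + 2K_2e^(-5t)

Coefficient matrix A = [[7, -6], [18, -14]].
Characteristic polynomial det(A - λI) = λ^2 + 7λ + 10 = 0.
Eigenvalues λ = -2, -5.
For λ=-2: (A-λI) row 1 is [9, -6], so an eigenvector is (-2, -3).
For λ=-5: (A-λI) row 1 is [12, -6], so an eigenvector is (1, 2).
General solution: K_1e^(-2t)(-2,-3) + K_2e^(-5t)(1,2).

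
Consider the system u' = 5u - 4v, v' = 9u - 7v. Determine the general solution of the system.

u(t) = 2C_1e^(-t) + 2C_2te^(-t) + C_2e^(-t), v(t) = 3C_1e^(-t) + 3C_2te^(-t) + C_2e^(-t)

Coefficient matrix A = [[5, -4], [9, -7]].
Characteristic polynomial det(A - λI) = λ^2 + 2λ + 1 = 0.
Single eigenvalue λ = -1 with algebraic multiplicity 2.
Eigenvector v = (2,3); generalized eigenvector w with (A-λI)w=v is (1,1).
General solution: e^(-t)[C_1·v + C_2·(t·v + w)].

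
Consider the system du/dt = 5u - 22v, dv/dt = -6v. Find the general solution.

u(t) = -c_1e^(5t) + 2c_2e^(-6t), v(t) = c_2e^(-6t)

Coefficient matrix A = [[5, -22], [0, -6]].
Characteristic polynomial det(A - λI) = λ^2 + λ - 30 = 0.
Eigenvalues λ = 5, -6.
For λ=5: (A-λI) row 1 is [0, -22], so an eigenvector is (-1, 0).
For λ=-6: (A-λI) row 1 is [11, -22], so an eigenvector is (2, 1).
General solution: c_1e^(5t)(-1,0) + c_2e^(-6t)(2,1).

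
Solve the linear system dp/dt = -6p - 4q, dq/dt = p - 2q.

Coefficient matrix A = [[-6, -4], [1, -2]].
Characteristic polynomial det(A - λI) = λ^2 + 8λ + 16 = 0.
Single eigenvalue λ = -4 with algebraic multiplicity 2.
Eigenvector v = (-2,1); generalized eigenvector w with (A-λI)w=v is (-1,1).
General solution: e^(-4t)[c_1·v + c_2·(t·v + w)].

p(t) = -2c_1e^(-4t) - 2c_2te^(-4t) - c_2e^(-4t), q(t) = c_1e^(-4t) + c_2te^(-4t) + c_2e^(-4t)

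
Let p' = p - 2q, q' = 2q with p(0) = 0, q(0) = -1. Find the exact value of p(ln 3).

A = [[1,-2],[0,2]]; eigenvalues λ = 1, 2.
Eigenvectors: (1,0) for λ=1, (-2,1) for λ=2.
From the initial condition, c_1 = -2, c_2 = -1.
p(ln 3) = (-2)(3^1)(1) + (-1)(3^2)(-2) = 12.

12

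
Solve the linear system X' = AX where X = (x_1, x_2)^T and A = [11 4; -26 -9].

Coefficient matrix A = [[11, 4], [-26, -9]].
Characteristic polynomial det(A - λI) = λ^2 - 2λ + 5 = 0.
Eigenvalues λ = 1 ± 2i (complex conjugate pair).
For λ=1+2i: an eigenvector is (1,-2) - i(1,-3) = (1 - i, -2 + 3i).
A real fundamental pair from Re and Im of e^((1+2i)t)v: X_1 = e^(t)(cos(2t)·(1,-2) + sin(2t)·(1,-3)), X_2 = e^(t)(sin(2t)·(1,-2) - cos(2t)·(1,-3)).
General solution: K_1X_1 + K_2X_2.

x_1(t) = K_1e^(t)sin(2t) + K_1e^(t)cos(2t) + K_2e^(t)sin(2t) - K_2e^(t)cos(2t), x_2(t) = -3K_1e^(t)sin(2t) - 2K_1e^(t)cos(2t) - 2K_2e^(t)sin(2t) + 3K_2e^(t)cos(2t)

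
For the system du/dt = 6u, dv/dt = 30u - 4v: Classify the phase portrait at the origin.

A = [[6,0],[30,-4]]; det(A-λI) = λ^2 - 2λ - 24.
λ = -4, 6: opposite signs.

saddle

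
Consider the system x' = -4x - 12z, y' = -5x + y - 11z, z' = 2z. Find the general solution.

x(t) = K_1e^(-4t) - 2K_2e^(2t), y(t) = K_1e^(-4t) - K_2e^(2t) + K_3e^(t), z(t) = K_2e^(2t)

Coefficient matrix A = [[-4, 0, -12], [-5, 1, -11], [0, 0, 2]].
det(A - λI) = 0 gives eigenvalues λ = -4, 2, 1.
For λ=-4: eigenvector (1,1,0).
For λ=2: eigenvector (-2,-1,1).
For λ=1: eigenvector (0,1,0).
General solution: K_1e^(-4t)(1,1,0) + K_2e^(2t)(-2,-1,1) + K_3e^(t)(0,1,0).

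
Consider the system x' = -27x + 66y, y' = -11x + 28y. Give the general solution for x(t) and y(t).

Coefficient matrix A = [[-27, 66], [-11, 28]].
Characteristic polynomial det(A - λI) = λ^2 - λ - 30 = 0.
Eigenvalues λ = 6, -5.
For λ=6: (A-λI) row 1 is [-33, 66], so an eigenvector is (2, 1).
For λ=-5: (A-λI) row 1 is [-22, 66], so an eigenvector is (3, 1).
General solution: K_1e^(6t)(2,1) + K_2e^(-5t)(3,1).

x(t) = 2K_1e^(6t) + 3K_2e^(-5t), y(t) = K_1e^(6t) + K_2e^(-5t)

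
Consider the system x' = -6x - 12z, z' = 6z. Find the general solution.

Coefficient matrix A = [[-6, -12], [0, 6]].
Characteristic polynomial det(A - λI) = λ^2 - 36 = 0.
Eigenvalues λ = 6, -6.
For λ=6: (A-λI) row 1 is [-12, -12], so an eigenvector is (-1, 1).
For λ=-6: (A-λI) row 1 is [0, -12], so an eigenvector is (-1, 0).
General solution: K_1e^(6t)(-1,1) + K_2e^(-6t)(-1,0).

x(t) = -K_1e^(6t) - K_2e^(-6t), z(t) = K_1e^(6t)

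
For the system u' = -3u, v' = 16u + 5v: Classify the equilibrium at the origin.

saddle

A = [[-3,0],[16,5]]; det(A-λI) = λ^2 - 2λ - 15.
λ = -3, 5: opposite signs.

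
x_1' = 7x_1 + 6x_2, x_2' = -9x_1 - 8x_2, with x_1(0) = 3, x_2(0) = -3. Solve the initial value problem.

x_1(t) = 3e^(t), x_2(t) = -3e^(t)

Coefficient matrix A = [[7, 6], [-9, -8]].
Characteristic polynomial det(A - λI) = λ^2 + λ - 2 = 0.
Eigenvalues λ = -2, 1.
For λ=-2: (A-λI) row 1 is [9, 6], so an eigenvector is (-2, 3).
For λ=1: (A-λI) row 1 is [6, 6], so an eigenvector is (-1, 1).
General solution: K_1e^(-2t)(-2,3) + K_2e^(t)(-1,1).
Applying x_1(0)=3, x_2(0)=-3 gives K_1=0, K_2=-3.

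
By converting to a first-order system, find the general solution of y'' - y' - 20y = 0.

y(t) = c_1e^(5t) + c_2e^(-4t)

Let x_1 = y, x_2 = y'. Then x_1' = x_2 and x_2' = 20x_1 + x_2.
A = [[0,1],[20,1]]; det(A-λI) = λ^2 - λ - 20.
Eigenvalues λ = 5, -4 with eigenvectors (1,5), (1,-4).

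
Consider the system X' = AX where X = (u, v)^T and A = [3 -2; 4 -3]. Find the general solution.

Coefficient matrix A = [[3, -2], [4, -3]].
Characteristic polynomial det(A - λI) = λ^2 - 1 = 0.
Eigenvalues λ = -1, 1.
For λ=-1: (A-λI) row 1 is [4, -2], so an eigenvector is (1, 2).
For λ=1: (A-λI) row 1 is [2, -2], so an eigenvector is (1, 1).
General solution: C_1e^(-t)(1,2) + C_2e^(t)(1,1).

u(t) = C_1e^(-t) + C_2e^(t), v(t) = 2C_1e^(-t) + C_2e^(t)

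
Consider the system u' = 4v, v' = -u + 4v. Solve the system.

u(t) = 2c_1e^(2t) + 2c_2te^(2t) - 3c_2e^(2t), v(t) = c_1e^(2t) + c_2te^(2t) - c_2e^(2t)

Coefficient matrix A = [[0, 4], [-1, 4]].
Characteristic polynomial det(A - λI) = λ^2 - 4λ + 4 = 0.
Single eigenvalue λ = 2 with algebraic multiplicity 2.
Eigenvector v = (2,1); generalized eigenvector w with (A-λI)w=v is (-3,-1).
General solution: e^(2t)[c_1·v + c_2·(t·v + w)].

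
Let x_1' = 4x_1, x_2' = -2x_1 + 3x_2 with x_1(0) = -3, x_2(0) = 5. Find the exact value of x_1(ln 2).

A = [[4,0],[-2,3]]; eigenvalues λ = 3, 4.
Eigenvectors: (0,1) for λ=3, (-1,2) for λ=4.
From the initial condition, c_1 = -1, c_2 = 3.
x_1(ln 2) = (-1)(2^3)(0) + (3)(2^4)(-1) = -48.

-48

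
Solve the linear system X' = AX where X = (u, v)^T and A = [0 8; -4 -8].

Coefficient matrix A = [[0, 8], [-4, -8]].
Characteristic polynomial det(A - λI) = λ^2 + 8λ + 32 = 0.
Eigenvalues λ = -4 ± 4i (complex conjugate pair).
For λ=-4+4i: an eigenvector is (-1,0) - i(-1,1) = (-1 + i, 0 - i).
A real fundamental pair from Re and Im of e^((-4+4i)t)v: X_1 = e^(-4t)(cos(4t)·(-1,0) + sin(4t)·(-1,1)), X_2 = e^(-4t)(sin(4t)·(-1,0) - cos(4t)·(-1,1)).
General solution: C_1X_1 + C_2X_2.

u(t) = -C_1e^(-4t)sin(4t) - C_1e^(-4t)cos(4t) - C_2e^(-4t)sin(4t) + C_2e^(-4t)cos(4t), v(t) = C_1e^(-4t)sin(4t) - C_2e^(-4t)cos(4t)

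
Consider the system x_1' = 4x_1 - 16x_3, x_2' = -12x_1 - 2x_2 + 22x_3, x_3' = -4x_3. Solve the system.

Coefficient matrix A = [[4, 0, -16], [-12, -2, 22], [0, 0, -4]].
det(A - λI) = 0 gives eigenvalues λ = 4, -2, -4.
For λ=4: eigenvector (1,-2,0).
For λ=-2: eigenvector (0,1,0).
For λ=-4: eigenvector (2,1,1).
General solution: c_1e^(4t)(1,-2,0) + c_2e^(-2t)(0,1,0) + c_3e^(-4t)(2,1,1).

x_1(t) = c_1e^(4t) + 2c_3e^(-4t), x_2(t) = -2c_1e^(4t) + c_2e^(-2t) + c_3e^(-4t), x_3(t) = c_3e^(-4t)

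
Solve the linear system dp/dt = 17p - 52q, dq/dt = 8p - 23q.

Coefficient matrix A = [[17, -52], [8, -23]].
Characteristic polynomial det(A - λI) = λ^2 + 6λ + 25 = 0.
Eigenvalues λ = -3 ± 4i (complex conjugate pair).
For λ=-3+4i: an eigenvector is (2,1) - i(-3,-1) = (2 + 3i, 1 + i).
A real fundamental pair from Re and Im of e^((-3+4i)t)v: X_1 = e^(-3t)(cos(4t)·(2,1) + sin(4t)·(-3,-1)), X_2 = e^(-3t)(sin(4t)·(2,1) - cos(4t)·(-3,-1)).
General solution: c_1X_1 + c_2X_2.

p(t) = -3c_1e^(-3t)sin(4t) + 2c_1e^(-3t)cos(4t) + 2c_2e^(-3t)sin(4t) + 3c_2e^(-3t)cos(4t), q(t) = -c_1e^(-3t)sin(4t) + c_1e^(-3t)cos(4t) + c_2e^(-3t)sin(4t) + c_2e^(-3t)cos(4t)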